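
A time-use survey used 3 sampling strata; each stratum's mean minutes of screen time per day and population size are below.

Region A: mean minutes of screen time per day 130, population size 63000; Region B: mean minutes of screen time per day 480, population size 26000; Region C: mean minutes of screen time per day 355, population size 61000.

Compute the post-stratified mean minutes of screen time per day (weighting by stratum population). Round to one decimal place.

Σ Nₕ·x̄ₕ = 130×63000 + 480×26000 + 355×61000
  = 8190000 + 12480000 + 21655000 = 42325000
Σ Nₕ = 63000 + 26000 + 61000 = 150000
Overall mean = 42325000 / 150000 = 282.16667

282.2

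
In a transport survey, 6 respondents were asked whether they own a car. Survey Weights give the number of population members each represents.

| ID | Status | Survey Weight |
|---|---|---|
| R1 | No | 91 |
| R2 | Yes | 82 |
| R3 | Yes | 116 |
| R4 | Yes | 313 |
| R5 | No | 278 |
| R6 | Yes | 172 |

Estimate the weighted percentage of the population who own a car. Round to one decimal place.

Sum of weights for 'Yes' = 82 + 116 + 313 + 172 = 683
Total weight = 91 + 82 + 116 + 313 + 278 + 172 = 1052
Weighted proportion = 683 / 1052 = 0.64923954 → 64.923954%

64.9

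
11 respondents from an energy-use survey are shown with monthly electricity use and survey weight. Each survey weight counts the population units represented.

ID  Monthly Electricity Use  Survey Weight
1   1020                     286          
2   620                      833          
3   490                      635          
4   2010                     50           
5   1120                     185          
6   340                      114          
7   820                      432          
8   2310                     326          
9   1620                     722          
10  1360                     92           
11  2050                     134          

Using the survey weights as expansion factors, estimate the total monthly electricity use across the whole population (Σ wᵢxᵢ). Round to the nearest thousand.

4143000

Weighted total = 1020×286 + 620×833 + 490×635 + 2010×50 + 1120×185 + 340×114 + 820×432 + 2310×326 + 1620×722 + 1360×92 + 2050×134
  = 291720 + 516460 + 311150 + 100500 + 207200 + 38760 + 354240 + 753060 + 1169640 + 125120 + 274700 = 4142550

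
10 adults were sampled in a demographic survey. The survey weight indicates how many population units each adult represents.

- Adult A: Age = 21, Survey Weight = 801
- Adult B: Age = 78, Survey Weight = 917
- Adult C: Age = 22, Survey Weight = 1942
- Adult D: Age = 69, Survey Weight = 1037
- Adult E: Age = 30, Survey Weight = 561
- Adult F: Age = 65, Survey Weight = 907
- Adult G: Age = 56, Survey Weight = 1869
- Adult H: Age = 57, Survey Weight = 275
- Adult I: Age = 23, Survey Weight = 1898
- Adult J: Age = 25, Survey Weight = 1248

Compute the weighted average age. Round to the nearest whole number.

41

Weighted sum = 21×801 + 78×917 + 22×1942 + 69×1037 + 30×561 + 65×907 + 56×1869 + 57×275 + 23×1898 + 25×1248
  = 473602
Sum of weights = 801 + 917 + 1942 + 1037 + 561 + 907 + 1869 + 275 + 1898 + 1248 = 11455
Weighted mean = 473602 / 11455 = 41.344566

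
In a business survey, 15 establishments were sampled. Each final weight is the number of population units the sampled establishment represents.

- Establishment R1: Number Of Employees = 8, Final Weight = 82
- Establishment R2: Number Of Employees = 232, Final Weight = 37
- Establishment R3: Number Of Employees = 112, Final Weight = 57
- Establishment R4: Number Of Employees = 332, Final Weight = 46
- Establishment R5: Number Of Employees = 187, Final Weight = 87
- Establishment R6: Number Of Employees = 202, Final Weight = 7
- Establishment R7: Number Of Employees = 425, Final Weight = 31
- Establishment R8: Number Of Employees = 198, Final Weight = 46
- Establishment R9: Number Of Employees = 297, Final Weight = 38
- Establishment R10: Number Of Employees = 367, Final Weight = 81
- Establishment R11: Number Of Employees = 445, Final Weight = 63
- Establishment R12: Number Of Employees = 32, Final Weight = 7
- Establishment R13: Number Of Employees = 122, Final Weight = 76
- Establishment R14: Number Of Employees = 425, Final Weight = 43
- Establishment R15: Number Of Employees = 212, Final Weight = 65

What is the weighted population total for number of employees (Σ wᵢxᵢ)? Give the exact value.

181461

Weighted total = 181461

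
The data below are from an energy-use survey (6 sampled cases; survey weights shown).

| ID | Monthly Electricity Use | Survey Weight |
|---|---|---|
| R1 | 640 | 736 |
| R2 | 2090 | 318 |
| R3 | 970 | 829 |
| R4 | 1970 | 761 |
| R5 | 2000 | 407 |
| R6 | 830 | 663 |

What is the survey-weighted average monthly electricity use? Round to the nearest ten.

1290

Weighted sum = 640×736 + 2090×318 + 970×829 + 1970×761 + 2000×407 + 830×663
  = 4803250
Sum of weights = 736 + 318 + 829 + 761 + 407 + 663 = 3714
Weighted mean = 4803250 / 3714 = 1293.2822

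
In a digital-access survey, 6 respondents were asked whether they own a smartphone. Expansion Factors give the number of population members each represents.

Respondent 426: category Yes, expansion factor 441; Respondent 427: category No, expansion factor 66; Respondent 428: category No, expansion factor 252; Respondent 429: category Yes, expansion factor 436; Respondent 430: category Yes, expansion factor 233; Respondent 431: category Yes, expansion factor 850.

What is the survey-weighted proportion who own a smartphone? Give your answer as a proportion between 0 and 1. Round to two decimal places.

Sum of weights for 'Yes' = 441 + 436 + 233 + 850 = 1960
Total weight = 441 + 66 + 252 + 436 + 233 + 850 = 2278
Weighted proportion = 1960 / 2278 = 0.86040386

0.86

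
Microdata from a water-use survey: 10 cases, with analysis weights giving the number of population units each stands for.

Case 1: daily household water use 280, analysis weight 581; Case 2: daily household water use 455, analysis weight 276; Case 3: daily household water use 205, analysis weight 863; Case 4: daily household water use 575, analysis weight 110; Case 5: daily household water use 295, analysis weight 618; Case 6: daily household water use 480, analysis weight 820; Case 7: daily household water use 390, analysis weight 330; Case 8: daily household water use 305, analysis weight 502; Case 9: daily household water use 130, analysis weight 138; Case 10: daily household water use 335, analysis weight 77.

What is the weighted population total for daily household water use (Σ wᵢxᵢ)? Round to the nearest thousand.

Weighted total = 280×581 + 455×276 + 205×863 + 575×110 + 295×618 + 480×820 + 390×330 + 305×502 + 130×138 + 335×77
  = 162680 + 125580 + 176915 + 63250 + 182310 + 393600 + 128700 + 153110 + 17940 + 25795 = 1429880

1430000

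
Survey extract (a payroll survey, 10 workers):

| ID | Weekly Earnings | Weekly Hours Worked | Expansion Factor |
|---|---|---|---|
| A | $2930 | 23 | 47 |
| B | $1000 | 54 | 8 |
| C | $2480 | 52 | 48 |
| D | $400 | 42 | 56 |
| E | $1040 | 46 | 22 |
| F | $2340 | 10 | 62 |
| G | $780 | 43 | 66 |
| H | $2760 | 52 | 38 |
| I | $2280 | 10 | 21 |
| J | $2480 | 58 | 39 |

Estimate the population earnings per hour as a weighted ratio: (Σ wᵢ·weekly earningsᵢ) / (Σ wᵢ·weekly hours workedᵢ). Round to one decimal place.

Σ wᵢ·y = 2930×47 + 1000×8 + 2480×48 + 400×56 + 1040×22 + 2340×62 + 780×66 + 2760×38 + 2280×21 + 2480×39
  = 137710 + 8000 + 119040 + 22400 + 22880 + 145080 + 51480 + 104880 + 47880 + 96720 = 756070
Σ wᵢ·x = 23×47 + 54×8 + 52×48 + 42×56 + 46×22 + 10×62 + 43×66 + 52×38 + 10×21 + 58×39
  = 15279
Ratio = 756070 / 15279 = 49.484259

49.5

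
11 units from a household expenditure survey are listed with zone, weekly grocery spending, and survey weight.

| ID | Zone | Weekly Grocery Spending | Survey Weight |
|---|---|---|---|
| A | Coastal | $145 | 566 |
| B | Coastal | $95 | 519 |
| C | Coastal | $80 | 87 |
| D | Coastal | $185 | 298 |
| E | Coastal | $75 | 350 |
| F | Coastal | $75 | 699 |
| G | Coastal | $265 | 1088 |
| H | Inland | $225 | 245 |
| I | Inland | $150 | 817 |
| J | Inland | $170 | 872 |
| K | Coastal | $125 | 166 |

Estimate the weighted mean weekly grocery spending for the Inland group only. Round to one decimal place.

Inland rows: H, I, J
Weighted sum = 225×245 + 150×817 + 170×872
  = 325915
Sum of weights = 1934
Weighted mean = 325915 / 1934 = 168.51861

168.5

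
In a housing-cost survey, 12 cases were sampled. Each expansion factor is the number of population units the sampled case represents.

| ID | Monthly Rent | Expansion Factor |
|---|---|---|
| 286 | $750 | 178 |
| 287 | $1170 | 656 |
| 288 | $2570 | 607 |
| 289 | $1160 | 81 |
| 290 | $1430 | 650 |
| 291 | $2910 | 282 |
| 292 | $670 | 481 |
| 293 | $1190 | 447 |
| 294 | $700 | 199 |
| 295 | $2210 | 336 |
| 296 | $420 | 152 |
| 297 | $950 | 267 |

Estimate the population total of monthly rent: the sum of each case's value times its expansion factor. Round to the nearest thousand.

Weighted total = 6358640

6359000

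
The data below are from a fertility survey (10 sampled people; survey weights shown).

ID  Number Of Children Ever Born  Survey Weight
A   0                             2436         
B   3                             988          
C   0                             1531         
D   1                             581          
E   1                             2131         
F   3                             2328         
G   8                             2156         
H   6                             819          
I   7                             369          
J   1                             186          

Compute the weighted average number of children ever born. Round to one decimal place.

2.8

Weighted sum = 0×2436 + 3×988 + 0×1531 + 1×581 + 1×2131 + 3×2328 + 8×2156 + 6×819 + 7×369 + 1×186
  = 37591
Sum of weights = 2436 + 988 + 1531 + 581 + 2131 + 2328 + 2156 + 819 + 369 + 186 = 13525
Weighted mean = 37591 / 13525 = 2.7793715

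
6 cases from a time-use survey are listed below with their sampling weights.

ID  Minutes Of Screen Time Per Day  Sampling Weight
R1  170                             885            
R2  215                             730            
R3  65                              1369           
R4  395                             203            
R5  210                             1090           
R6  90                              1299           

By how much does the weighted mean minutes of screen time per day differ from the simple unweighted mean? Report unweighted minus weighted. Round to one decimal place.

Unweighted sum = 170 + 215 + 65 + 395 + 210 + 90 = 1145
Unweighted mean = 1145 / 6 = 190.83333
Weighted sum = 170×885 + 215×730 + 65×1369 + 395×203 + 210×1090 + 90×1299
  = 150450 + 156950 + 88985 + 80185 + 228900 + 116910 = 822380
Sum of weights = 885 + 730 + 1369 + 203 + 1090 + 1299 = 5576
Weighted mean = 822380 / 5576 = 147.48565
Difference (unweighted minus weighted) = 43.347681

43.3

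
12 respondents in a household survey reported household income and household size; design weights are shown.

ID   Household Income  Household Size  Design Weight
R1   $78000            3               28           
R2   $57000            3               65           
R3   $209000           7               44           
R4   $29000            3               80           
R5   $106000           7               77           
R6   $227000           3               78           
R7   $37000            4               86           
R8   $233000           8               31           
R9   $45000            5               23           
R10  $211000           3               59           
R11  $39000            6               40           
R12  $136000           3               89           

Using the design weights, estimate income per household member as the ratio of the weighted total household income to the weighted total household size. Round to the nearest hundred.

Σ wᵢ·y = 78000×28 + 57000×65 + 209000×44 + 29000×80 + 106000×77 + 227000×78 + 37000×86 + 233000×31 + 45000×23 + 211000×59 + 39000×40 + 136000×89
  = 80826000
Σ wᵢ·x = 3×28 + 3×65 + 7×44 + 3×80 + 7×77 + 3×78 + 4×86 + 8×31 + 5×23 + 3×59 + 6×40 + 3×89
  = 84 + 195 + 308 + 240 + 539 + 234 + 344 + 248 + 115 + 177 + 240 + 267 = 2991
Ratio = 80826000 / 2991 = 27023.069

27000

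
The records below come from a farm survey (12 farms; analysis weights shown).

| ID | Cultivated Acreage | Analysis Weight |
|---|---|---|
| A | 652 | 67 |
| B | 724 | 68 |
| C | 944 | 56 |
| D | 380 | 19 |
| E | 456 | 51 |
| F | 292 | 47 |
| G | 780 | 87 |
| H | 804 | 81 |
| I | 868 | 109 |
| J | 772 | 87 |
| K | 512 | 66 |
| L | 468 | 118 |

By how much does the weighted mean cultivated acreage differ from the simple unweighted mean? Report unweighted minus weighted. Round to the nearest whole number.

-33

Unweighted sum = 652 + 724 + 944 + 380 + 456 + 292 + 780 + 804 + 868 + 772 + 512 + 468 = 7652
Unweighted mean = 7652 / 12 = 637.66667
Weighted sum = 573756
Sum of weights = 67 + 68 + 56 + 19 + 51 + 47 + 87 + 81 + 109 + 87 + 66 + 118 = 856
Weighted mean = 573756 / 856 = 670.2757
Difference (unweighted minus weighted) = -32.609034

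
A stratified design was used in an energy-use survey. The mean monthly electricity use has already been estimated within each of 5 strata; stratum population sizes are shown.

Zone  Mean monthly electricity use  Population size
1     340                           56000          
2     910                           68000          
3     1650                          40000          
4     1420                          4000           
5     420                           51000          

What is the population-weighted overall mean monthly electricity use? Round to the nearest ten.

790

Σ Nₕ·x̄ₕ = 340×56000 + 910×68000 + 1650×40000 + 1420×4000 + 420×51000
  = 174020000
Σ Nₕ = 56000 + 68000 + 40000 + 4000 + 51000 = 219000
Overall mean = 174020000 / 219000 = 794.61187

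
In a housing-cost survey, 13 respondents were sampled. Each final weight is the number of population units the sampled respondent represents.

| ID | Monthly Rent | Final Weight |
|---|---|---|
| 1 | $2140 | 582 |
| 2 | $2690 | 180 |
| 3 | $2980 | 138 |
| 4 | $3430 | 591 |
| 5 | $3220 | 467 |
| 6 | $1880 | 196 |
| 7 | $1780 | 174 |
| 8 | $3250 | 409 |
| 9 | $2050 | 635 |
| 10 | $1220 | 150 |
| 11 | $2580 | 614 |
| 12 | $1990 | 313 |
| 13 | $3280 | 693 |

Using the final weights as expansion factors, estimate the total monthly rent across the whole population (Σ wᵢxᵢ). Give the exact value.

13644020

Weighted total = 13644020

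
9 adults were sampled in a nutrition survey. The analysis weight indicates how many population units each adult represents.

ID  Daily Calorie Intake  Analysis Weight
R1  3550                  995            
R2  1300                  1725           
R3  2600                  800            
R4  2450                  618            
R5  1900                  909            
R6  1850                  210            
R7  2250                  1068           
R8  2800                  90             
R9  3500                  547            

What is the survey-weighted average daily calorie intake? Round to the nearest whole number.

Weighted sum = 3550×995 + 1300×1725 + 2600×800 + 2450×618 + 1900×909 + 1850×210 + 2250×1068 + 2800×90 + 3500×547
  = 3532250 + 2242500 + 2080000 + 1514100 + 1727100 + 388500 + 2403000 + 252000 + 1914500 = 16053950
Sum of weights = 995 + 1725 + 800 + 618 + 909 + 210 + 1068 + 90 + 547 = 6962
Weighted mean = 16053950 / 6962 = 2305.9394

2306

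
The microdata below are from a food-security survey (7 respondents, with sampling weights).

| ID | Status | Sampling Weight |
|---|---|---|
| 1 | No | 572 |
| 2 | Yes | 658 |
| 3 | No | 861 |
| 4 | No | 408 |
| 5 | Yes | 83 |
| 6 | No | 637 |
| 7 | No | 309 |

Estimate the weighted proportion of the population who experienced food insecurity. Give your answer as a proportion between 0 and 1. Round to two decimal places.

Sum of weights for 'Yes' = 658 + 83 = 741
Total weight = 572 + 658 + 861 + 408 + 83 + 637 + 309 = 3528
Weighted proportion = 741 / 3528 = 0.21003401

0.21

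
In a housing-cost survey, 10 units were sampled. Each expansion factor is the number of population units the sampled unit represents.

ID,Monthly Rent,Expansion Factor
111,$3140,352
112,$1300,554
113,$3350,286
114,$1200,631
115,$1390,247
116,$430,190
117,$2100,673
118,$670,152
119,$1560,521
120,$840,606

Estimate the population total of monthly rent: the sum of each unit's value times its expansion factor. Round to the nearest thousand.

Weighted total = 3140×352 + 1300×554 + 3350×286 + 1200×631 + 1390×247 + 430×190 + 2100×673 + 670×152 + 1560×521 + 840×606
  = 1105280 + 720200 + 958100 + 757200 + 343330 + 81700 + 1413300 + 101840 + 812760 + 509040 = 6802750

6803000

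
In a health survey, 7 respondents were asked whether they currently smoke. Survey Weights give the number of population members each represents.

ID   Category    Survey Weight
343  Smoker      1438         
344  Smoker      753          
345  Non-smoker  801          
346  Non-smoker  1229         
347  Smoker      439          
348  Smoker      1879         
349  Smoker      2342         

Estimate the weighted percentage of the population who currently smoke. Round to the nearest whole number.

77

Sum of weights for 'Smoker' = 1438 + 753 + 439 + 1879 + 2342 = 6851
Total weight = 1438 + 753 + 801 + 1229 + 439 + 1879 + 2342 = 8881
Weighted proportion = 6851 / 8881 = 0.77142214 → 77.142214%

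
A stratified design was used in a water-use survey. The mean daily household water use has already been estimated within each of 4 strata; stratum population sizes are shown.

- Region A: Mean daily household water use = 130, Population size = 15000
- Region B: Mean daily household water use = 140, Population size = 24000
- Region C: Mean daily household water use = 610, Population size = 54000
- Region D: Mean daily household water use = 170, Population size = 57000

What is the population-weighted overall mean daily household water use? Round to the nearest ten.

320

Σ Nₕ·x̄ₕ = 130×15000 + 140×24000 + 610×54000 + 170×57000
  = 47940000
Σ Nₕ = 15000 + 24000 + 54000 + 57000 = 150000
Overall mean = 47940000 / 150000 = 319.6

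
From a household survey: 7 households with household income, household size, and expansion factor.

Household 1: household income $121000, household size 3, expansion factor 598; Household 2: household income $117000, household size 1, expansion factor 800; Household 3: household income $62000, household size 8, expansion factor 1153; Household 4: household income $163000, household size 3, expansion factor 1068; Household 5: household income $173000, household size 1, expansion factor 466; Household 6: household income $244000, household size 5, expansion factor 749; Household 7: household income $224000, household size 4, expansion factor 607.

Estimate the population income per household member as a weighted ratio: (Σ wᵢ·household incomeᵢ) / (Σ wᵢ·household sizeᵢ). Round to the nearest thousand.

Σ wᵢ·y = 121000×598 + 117000×800 + 62000×1153 + 163000×1068 + 173000×466 + 244000×749 + 224000×607
  = 72358000 + 93600000 + 71486000 + 174084000 + 80618000 + 182756000 + 135968000 = 810870000
Σ wᵢ·x = 3×598 + 1×800 + 8×1153 + 3×1068 + 1×466 + 5×749 + 4×607
  = 1794 + 800 + 9224 + 3204 + 466 + 3745 + 2428 = 21661
Ratio = 810870000 / 21661 = 37434.56

37000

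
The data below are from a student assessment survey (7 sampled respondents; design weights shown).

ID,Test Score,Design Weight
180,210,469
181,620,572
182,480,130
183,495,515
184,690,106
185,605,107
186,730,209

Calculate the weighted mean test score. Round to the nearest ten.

Weighted sum = 210×469 + 620×572 + 480×130 + 495×515 + 690×106 + 605×107 + 730×209
  = 1060900
Sum of weights = 469 + 572 + 130 + 515 + 106 + 107 + 209 = 2108
Weighted mean = 1060900 / 2108 = 503.27324

500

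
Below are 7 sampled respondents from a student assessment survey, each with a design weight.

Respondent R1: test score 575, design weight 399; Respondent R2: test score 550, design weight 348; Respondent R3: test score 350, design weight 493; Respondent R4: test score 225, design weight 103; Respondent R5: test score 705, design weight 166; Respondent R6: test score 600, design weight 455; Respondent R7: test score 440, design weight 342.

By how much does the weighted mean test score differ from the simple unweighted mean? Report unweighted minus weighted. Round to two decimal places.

-9.62

Unweighted sum = 575 + 550 + 350 + 225 + 705 + 600 + 440 = 3445
Unweighted mean = 3445 / 7 = 492.14286
Weighted sum = 575×399 + 550×348 + 350×493 + 225×103 + 705×166 + 600×455 + 440×342
  = 229425 + 191400 + 172550 + 23175 + 117030 + 273000 + 150480 = 1157060
Sum of weights = 399 + 348 + 493 + 103 + 166 + 455 + 342 = 2306
Weighted mean = 1157060 / 2306 = 501.76062
Difference (unweighted minus weighted) = -9.6177673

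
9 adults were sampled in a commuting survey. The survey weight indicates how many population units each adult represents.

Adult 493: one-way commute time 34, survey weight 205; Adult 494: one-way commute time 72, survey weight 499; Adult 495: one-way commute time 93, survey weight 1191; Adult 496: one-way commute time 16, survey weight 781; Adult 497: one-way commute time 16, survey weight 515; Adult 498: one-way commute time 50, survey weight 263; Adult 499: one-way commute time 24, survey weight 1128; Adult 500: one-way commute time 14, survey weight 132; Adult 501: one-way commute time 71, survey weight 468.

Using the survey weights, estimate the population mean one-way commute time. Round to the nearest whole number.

48

Weighted sum = 34×205 + 72×499 + 93×1191 + 16×781 + 16×515 + 50×263 + 24×1128 + 14×132 + 71×468
  = 6970 + 35928 + 110763 + 12496 + 8240 + 13150 + 27072 + 1848 + 33228 = 249695
Sum of weights = 205 + 499 + 1191 + 781 + 515 + 263 + 1128 + 132 + 468 = 5182
Weighted mean = 249695 / 5182 = 48.185064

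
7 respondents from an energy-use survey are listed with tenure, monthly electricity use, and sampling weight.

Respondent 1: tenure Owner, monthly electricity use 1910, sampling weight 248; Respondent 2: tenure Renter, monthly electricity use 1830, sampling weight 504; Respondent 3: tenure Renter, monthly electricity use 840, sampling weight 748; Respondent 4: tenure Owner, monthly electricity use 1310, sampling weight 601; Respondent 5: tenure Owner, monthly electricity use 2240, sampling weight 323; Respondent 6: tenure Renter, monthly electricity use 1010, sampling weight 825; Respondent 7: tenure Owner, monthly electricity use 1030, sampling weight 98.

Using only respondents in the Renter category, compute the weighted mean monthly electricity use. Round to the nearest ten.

Renter rows: 2, 3, 6
Weighted sum = 1830×504 + 840×748 + 1010×825
  = 2383890
Sum of weights = 504 + 748 + 825 = 2077
Weighted mean = 2383890 / 2077 = 1147.7564

1150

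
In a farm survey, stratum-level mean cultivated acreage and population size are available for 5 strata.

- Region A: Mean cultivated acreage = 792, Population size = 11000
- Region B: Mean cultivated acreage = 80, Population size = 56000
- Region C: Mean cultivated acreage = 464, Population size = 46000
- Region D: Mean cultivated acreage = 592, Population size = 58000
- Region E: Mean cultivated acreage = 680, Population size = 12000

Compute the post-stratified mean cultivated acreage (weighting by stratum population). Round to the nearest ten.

420

Σ Nₕ·x̄ₕ = 792×11000 + 80×56000 + 464×46000 + 592×58000 + 680×12000
  = 8712000 + 4480000 + 21344000 + 34336000 + 8160000 = 77032000
Σ Nₕ = 183000
Overall mean = 77032000 / 183000 = 420.93989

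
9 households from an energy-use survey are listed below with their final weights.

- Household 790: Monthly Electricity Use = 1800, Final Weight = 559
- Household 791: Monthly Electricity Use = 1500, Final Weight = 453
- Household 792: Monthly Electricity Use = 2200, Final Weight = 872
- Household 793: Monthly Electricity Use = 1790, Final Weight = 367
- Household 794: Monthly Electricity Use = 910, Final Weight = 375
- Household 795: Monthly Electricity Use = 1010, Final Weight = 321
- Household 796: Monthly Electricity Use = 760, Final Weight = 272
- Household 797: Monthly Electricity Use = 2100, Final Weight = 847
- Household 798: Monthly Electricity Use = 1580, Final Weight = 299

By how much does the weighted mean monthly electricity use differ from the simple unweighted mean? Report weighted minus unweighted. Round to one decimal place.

Unweighted sum = 1800 + 1500 + 2200 + 1790 + 910 + 1010 + 760 + 2100 + 1580 = 13650
Unweighted mean = 13650 / 9 = 1516.6667
Weighted sum = 1800×559 + 1500×453 + 2200×872 + 1790×367 + 910×375 + 1010×321 + 760×272 + 2100×847 + 1580×299
  = 1006200 + 679500 + 1918400 + 656930 + 341250 + 324210 + 206720 + 1778700 + 472420 = 7384330
Sum of weights = 559 + 453 + 872 + 367 + 375 + 321 + 272 + 847 + 299 = 4365
Weighted mean = 7384330 / 4365 = 1691.7136
Difference (weighted minus unweighted) = 175.04696

175.0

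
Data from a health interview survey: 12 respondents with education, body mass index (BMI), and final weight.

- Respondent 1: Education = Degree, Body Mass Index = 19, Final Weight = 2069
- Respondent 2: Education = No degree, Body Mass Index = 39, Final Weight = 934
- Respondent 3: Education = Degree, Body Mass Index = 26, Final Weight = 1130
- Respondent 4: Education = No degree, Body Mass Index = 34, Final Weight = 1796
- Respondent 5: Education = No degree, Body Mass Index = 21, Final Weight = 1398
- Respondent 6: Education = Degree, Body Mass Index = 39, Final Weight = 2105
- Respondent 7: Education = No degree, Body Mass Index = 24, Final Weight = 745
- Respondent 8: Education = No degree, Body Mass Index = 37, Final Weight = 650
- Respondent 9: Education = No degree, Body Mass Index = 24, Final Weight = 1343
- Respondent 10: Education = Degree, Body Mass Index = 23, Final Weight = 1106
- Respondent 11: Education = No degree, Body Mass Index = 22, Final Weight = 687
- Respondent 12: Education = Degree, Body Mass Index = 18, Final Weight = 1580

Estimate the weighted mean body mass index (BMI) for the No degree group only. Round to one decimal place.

28.6

No degree rows: 2, 4, 5, 7, 8, 9, 11
Weighted sum = 39×934 + 34×1796 + 21×1398 + 24×745 + 37×650 + 24×1343 + 22×687
  = 36426 + 61064 + 29358 + 17880 + 24050 + 32232 + 15114 = 216124
Sum of weights = 934 + 1796 + 1398 + 745 + 650 + 1343 + 687 = 7553
Weighted mean = 216124 / 7553 = 28.614325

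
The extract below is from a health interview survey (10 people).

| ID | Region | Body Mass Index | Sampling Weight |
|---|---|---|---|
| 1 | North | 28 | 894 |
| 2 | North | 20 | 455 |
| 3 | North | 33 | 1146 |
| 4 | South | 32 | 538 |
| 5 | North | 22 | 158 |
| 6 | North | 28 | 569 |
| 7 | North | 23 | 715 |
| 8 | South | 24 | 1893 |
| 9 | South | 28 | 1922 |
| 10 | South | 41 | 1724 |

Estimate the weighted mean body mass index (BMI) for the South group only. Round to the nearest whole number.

South rows: 4, 8, 9, 10
Weighted sum = 32×538 + 24×1893 + 28×1922 + 41×1724
  = 17216 + 45432 + 53816 + 70684 = 187148
Sum of weights = 538 + 1893 + 1922 + 1724 = 6077
Weighted mean = 187148 / 6077 = 30.796117

31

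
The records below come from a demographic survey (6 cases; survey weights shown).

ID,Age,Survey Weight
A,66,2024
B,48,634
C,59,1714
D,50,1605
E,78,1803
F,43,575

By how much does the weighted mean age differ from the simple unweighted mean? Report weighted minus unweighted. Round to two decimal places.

3.80

Unweighted sum = 66 + 48 + 59 + 50 + 78 + 43 = 344
Unweighted mean = 344 / 6 = 57.333333
Weighted sum = 66×2024 + 48×634 + 59×1714 + 50×1605 + 78×1803 + 43×575
  = 133584 + 30432 + 101126 + 80250 + 140634 + 24725 = 510751
Sum of weights = 2024 + 634 + 1714 + 1605 + 1803 + 575 = 8355
Weighted mean = 510751 / 8355 = 61.131179
Difference (weighted minus unweighted) = 3.7978456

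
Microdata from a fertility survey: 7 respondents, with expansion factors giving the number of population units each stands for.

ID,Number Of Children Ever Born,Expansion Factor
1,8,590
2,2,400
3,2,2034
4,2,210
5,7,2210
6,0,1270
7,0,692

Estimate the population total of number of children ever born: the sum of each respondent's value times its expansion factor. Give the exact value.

25478

Weighted total = 8×590 + 2×400 + 2×2034 + 2×210 + 7×2210 + 0×1270 + 0×692
  = 25478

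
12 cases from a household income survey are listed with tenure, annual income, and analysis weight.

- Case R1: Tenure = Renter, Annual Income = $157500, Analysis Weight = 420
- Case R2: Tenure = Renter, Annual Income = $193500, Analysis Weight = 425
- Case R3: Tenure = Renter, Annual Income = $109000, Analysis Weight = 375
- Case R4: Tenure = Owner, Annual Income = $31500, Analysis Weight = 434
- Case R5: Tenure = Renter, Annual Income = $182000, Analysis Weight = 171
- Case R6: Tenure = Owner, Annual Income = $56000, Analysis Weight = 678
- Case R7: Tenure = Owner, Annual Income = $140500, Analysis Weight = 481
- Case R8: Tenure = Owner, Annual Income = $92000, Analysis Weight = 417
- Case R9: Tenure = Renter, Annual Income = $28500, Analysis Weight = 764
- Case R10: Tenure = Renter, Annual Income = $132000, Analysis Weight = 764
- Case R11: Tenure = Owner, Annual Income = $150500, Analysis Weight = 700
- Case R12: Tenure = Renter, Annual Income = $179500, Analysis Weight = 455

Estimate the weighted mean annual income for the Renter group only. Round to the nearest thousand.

Renter rows: R1, R2, R3, R5, R9, R10, R12
Weighted sum = 157500×420 + 193500×425 + 109000×375 + 182000×171 + 28500×764 + 132000×764 + 179500×455
  = 66150000 + 82237500 + 40875000 + 31122000 + 21774000 + 100848000 + 81672500 = 424679000
Sum of weights = 420 + 425 + 375 + 171 + 764 + 764 + 455 = 3374
Weighted mean = 424679000 / 3374 = 125868.11

126000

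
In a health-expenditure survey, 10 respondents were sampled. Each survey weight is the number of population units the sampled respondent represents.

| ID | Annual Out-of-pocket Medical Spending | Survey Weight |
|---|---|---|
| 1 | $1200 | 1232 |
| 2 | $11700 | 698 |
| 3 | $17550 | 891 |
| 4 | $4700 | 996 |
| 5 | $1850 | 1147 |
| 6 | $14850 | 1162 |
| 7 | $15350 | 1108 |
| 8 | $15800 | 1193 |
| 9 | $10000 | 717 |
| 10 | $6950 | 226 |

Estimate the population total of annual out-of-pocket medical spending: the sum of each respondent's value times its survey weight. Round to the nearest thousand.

Weighted total = 1200×1232 + 11700×698 + 17550×891 + 4700×996 + 1850×1147 + 14850×1162 + 15350×1108 + 15800×1193 + 10000×717 + 6950×226
  = 1478400 + 8166600 + 15637050 + 4681200 + 2121950 + 17255700 + 17007800 + 18849400 + 7170000 + 1570700 = 93938800

93939000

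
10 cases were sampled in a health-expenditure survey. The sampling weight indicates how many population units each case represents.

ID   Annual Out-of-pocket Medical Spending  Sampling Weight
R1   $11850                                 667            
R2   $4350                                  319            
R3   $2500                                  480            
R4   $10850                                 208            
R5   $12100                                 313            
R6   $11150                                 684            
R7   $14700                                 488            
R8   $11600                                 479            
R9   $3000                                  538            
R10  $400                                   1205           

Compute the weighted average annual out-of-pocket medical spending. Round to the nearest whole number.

Weighted sum = 11850×667 + 4350×319 + 2500×480 + 10850×208 + 12100×313 + 11150×684 + 14700×488 + 11600×479 + 3000×538 + 400×1205
  = 7903950 + 1387650 + 1200000 + 2256800 + 3787300 + 7626600 + 7173600 + 5556400 + 1614000 + 482000 = 38988300
Sum of weights = 667 + 319 + 480 + 208 + 313 + 684 + 488 + 479 + 538 + 1205 = 5381
Weighted mean = 38988300 / 5381 = 7245.5492

7246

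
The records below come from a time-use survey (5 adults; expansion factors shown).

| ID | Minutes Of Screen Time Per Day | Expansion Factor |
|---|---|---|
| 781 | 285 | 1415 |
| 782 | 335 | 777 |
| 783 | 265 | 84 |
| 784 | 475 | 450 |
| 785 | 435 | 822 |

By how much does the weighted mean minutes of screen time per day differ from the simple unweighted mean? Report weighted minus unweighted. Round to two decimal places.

Unweighted sum = 285 + 335 + 265 + 475 + 435 = 1795
Unweighted mean = 1795 / 5 = 359
Weighted sum = 285×1415 + 335×777 + 265×84 + 475×450 + 435×822
  = 1257150
Sum of weights = 1415 + 777 + 84 + 450 + 822 = 3548
Weighted mean = 1257150 / 3548 = 354.32638
Difference (weighted minus unweighted) = -4.6736189

-4.67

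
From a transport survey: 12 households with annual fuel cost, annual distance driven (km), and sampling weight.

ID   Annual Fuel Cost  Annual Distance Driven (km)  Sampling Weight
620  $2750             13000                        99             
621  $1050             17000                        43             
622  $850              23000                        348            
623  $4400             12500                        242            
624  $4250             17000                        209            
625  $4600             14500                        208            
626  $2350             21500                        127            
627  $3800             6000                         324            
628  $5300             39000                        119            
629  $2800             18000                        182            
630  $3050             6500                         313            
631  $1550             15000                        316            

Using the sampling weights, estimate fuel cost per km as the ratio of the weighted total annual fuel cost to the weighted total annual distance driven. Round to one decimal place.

Σ wᵢ·y = 2750×99 + 1050×43 + 850×348 + 4400×242 + 4250×209 + 4600×208 + 2350×127 + 3800×324 + 5300×119 + 2800×182 + 3050×313 + 1550×316
  = 272250 + 45150 + 295800 + 1064800 + 888250 + 956800 + 298450 + 1231200 + 630700 + 509600 + 954650 + 489800 = 7637450
Σ wᵢ·x = 13000×99 + 17000×43 + 23000×348 + 12500×242 + 17000×209 + 14500×208 + 21500×127 + 6000×324 + 39000×119 + 18000×182 + 6500×313 + 15000×316
  = 1287000 + 731000 + 8004000 + 3025000 + 3553000 + 3016000 + 2730500 + 1944000 + 4641000 + 3276000 + 2034500 + 4740000 = 38982000
Ratio = 7637450 / 38982000 = 0.19592248

0.2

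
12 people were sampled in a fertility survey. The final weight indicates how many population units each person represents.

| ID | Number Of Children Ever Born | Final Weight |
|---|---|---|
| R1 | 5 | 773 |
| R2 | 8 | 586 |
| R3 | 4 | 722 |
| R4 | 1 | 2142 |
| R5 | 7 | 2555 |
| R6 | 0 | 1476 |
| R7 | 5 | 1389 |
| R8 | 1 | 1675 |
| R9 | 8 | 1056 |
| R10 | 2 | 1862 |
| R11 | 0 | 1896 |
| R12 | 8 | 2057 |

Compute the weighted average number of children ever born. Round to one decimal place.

3.8

Weighted sum = 68716
Sum of weights = 18189
Weighted mean = 68716 / 18189 = 3.7778877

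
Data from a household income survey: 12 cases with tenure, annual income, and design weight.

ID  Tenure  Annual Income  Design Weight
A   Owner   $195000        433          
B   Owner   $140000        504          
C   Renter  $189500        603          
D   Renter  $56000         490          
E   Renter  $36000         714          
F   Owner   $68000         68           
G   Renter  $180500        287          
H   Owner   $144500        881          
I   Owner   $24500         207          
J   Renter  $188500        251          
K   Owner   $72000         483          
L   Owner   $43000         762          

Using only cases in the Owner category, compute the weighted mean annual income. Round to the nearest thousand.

108000

Owner rows: A, B, F, H, I, K, L
Weighted sum = 195000×433 + 140000×504 + 68000×68 + 144500×881 + 24500×207 + 72000×483 + 43000×762
  = 359537000
Sum of weights = 3338
Weighted mean = 359537000 / 3338 = 107710.31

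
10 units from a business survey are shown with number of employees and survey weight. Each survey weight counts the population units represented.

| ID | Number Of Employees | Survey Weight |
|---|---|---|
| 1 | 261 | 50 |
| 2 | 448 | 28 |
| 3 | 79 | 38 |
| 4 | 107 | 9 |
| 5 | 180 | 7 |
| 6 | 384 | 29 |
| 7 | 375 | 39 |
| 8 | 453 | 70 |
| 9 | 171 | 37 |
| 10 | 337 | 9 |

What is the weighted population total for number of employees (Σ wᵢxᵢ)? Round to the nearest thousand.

98000

Weighted total = 261×50 + 448×28 + 79×38 + 107×9 + 180×7 + 384×29 + 375×39 + 453×70 + 171×37 + 337×9
  = 13050 + 12544 + 3002 + 963 + 1260 + 11136 + 14625 + 31710 + 6327 + 3033 = 97650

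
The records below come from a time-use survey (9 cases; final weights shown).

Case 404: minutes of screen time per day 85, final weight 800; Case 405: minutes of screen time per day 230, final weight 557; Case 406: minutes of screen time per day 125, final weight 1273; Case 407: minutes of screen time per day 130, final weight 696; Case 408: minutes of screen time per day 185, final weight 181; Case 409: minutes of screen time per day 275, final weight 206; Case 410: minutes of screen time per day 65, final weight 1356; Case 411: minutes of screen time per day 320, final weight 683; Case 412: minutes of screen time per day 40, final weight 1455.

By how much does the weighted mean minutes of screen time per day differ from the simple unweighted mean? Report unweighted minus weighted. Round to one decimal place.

Unweighted sum = 85 + 230 + 125 + 130 + 185 + 275 + 65 + 320 + 40 = 1455
Unweighted mean = 1455 / 9 = 161.66667
Weighted sum = 85×800 + 230×557 + 125×1273 + 130×696 + 185×181 + 275×206 + 65×1356 + 320×683 + 40×1455
  = 68000 + 128110 + 159125 + 90480 + 33485 + 56650 + 88140 + 218560 + 58200 = 900750
Sum of weights = 800 + 557 + 1273 + 696 + 181 + 206 + 1356 + 683 + 1455 = 7207
Weighted mean = 900750 / 7207 = 124.98266
Difference (unweighted minus weighted) = 36.684011

36.7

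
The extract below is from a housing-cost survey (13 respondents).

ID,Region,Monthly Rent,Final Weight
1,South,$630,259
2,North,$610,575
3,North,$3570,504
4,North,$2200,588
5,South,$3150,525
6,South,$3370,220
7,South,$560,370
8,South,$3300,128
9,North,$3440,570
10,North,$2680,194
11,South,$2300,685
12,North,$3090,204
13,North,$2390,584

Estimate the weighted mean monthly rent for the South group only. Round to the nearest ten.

South rows: 1, 5, 6, 7, 8, 11
Weighted sum = 630×259 + 3150×525 + 3370×220 + 560×370 + 3300×128 + 2300×685
  = 163170 + 1653750 + 741400 + 207200 + 422400 + 1575500 = 4763420
Sum of weights = 259 + 525 + 220 + 370 + 128 + 685 = 2187
Weighted mean = 4763420 / 2187 = 2178.0613

2180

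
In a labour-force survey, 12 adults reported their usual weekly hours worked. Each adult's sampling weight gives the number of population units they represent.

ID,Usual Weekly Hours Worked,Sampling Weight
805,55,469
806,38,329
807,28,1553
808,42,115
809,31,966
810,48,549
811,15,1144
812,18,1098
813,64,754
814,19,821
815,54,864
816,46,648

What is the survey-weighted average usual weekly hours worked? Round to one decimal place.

34.4

Weighted sum = 320152
Sum of weights = 469 + 329 + 1553 + 115 + 966 + 549 + 1144 + 1098 + 754 + 821 + 864 + 648 = 9310
Weighted mean = 320152 / 9310 = 34.38797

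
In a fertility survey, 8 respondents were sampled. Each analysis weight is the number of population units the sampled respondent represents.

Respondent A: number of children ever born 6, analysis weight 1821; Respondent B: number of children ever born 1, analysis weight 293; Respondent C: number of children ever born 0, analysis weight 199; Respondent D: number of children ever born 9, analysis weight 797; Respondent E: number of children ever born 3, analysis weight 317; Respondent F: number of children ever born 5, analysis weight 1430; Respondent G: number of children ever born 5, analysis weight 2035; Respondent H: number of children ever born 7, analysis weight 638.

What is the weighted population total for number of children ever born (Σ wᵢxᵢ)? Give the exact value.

41134

Weighted total = 6×1821 + 1×293 + 0×199 + 9×797 + 3×317 + 5×1430 + 5×2035 + 7×638
  = 41134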